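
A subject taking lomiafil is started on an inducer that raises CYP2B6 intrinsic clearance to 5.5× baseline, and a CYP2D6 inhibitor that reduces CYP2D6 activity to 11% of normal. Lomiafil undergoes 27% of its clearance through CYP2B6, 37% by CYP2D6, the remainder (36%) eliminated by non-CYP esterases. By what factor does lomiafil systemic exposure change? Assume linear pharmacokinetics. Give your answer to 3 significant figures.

0.530

CYP2B6: 0.27 × 5.5 = 1.485
CYP2D6: 0.37 × 0.11 = 0.0407
Other: 0.36 (unchanged)
Relative clearance = 1.485 + 0.0407 + 0.36 = 1.8857.
Net systemic exposure ratio = 1 / 1.8857 = 0.530.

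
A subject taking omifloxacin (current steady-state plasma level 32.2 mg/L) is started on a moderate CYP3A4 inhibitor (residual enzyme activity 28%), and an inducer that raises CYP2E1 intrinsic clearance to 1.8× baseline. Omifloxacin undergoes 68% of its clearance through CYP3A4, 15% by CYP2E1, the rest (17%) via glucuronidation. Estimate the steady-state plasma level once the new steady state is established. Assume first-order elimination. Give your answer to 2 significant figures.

51 mg/L

CYP3A4: 0.68 × 0.28 = 0.1904
CYP2E1: 0.15 × 1.8 = 0.27
Other: 0.17 (unchanged)
New clearance relative to baseline: 0.1904 + 0.27 + 0.17 = 0.6304.
Steady-state plasma level ∝ 1/CL: new value = 32.2 / 0.6304 = 51 mg/L.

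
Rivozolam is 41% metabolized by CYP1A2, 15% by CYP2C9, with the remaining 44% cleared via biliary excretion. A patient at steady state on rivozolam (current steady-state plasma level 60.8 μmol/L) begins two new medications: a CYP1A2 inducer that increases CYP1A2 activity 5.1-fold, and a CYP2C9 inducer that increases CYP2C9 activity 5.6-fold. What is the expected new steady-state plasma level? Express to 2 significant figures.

The CYP1A2 pathway (41% of clearance) increases to 5.1× activity: 0.41 × 5.1 = 2.091.
The CYP2C9 pathway (15% of clearance) rises to 5.6× activity: 0.15 × 5.6 = 0.84.
Non-CYP routes (44%) are unchanged.
Relative clearance = 2.091 + 0.84 + 0.44 = 3.371.
New steady-state plasma level = 60.8 / 3.371 = 18 μmol/L (concentration scales inversely with clearance).

18 μmol/L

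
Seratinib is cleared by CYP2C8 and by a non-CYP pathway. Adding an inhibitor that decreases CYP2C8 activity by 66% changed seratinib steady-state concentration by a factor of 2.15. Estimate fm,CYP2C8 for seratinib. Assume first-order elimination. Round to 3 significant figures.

Write x for the fraction cleared via CYP2C8. The observed steady-state concentration change means clearance fell to 1/2.15 = 0.4651 of baseline.
Only the CYP2C8 route changed, so 0.4651 = x·0.34 + (1 − x), giving x = 0.810.

0.810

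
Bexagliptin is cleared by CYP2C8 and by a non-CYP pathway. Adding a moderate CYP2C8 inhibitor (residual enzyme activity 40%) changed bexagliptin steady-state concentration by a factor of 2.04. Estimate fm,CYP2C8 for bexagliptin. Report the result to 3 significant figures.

0.850

CL'/CL = 1 / 2.04 = 0.4902
0.4·fm + (1 − fm) = 0.4902
fm = (0.4902 − 1) / (0.4 − 1) = 0.850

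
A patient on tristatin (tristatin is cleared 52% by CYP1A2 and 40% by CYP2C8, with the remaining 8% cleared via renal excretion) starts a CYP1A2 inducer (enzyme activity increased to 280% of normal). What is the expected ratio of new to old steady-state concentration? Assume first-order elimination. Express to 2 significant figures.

0.52

The CYP1A2 pathway (52% of clearance) rises to 2.8× activity: 0.52 × 2.8 = 1.456.
CYP2C8 (40%) and the residual 8% are unaffected.
Relative clearance = 1.456 + 0.4 + 0.08 = 1.936.
Since steady-state concentration ∝ 1/CL, the ratio is 1 / 1.936 = 0.52.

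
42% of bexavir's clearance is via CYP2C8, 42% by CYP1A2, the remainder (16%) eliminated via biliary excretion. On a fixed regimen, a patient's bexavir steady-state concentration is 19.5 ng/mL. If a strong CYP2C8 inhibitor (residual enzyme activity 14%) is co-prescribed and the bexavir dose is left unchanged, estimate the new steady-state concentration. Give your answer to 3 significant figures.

The CYP2C8 pathway (42% of clearance) is reduced to 0.14× activity: 0.42 × 0.14 = 0.0588.
CYP1A2 (42%) and the residual 16% are unaffected.
CL_new/CL_old = 0.0588 + 0.42 + 0.16 = 0.6388.
New steady-state concentration = baseline ÷ relative clearance = 19.5 / 0.6388 = 30.5 ng/mL.

30.5 ng/mL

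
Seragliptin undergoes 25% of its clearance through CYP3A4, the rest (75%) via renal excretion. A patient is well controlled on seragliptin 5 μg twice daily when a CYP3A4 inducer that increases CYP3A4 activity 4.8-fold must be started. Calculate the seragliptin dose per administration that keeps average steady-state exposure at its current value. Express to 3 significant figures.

The CYP3A4 pathway (25% of clearance) rises to 4.8× activity: 0.25 × 4.8 = 1.2.
Non-CYP routes (75%) are unchanged.
Relative clearance = 1.2 + 0.75 = 1.95.
To maintain the same steady-state level, dose must scale with clearance: new dose = 5 × 1.95 = 9.75 μg.

9.75 μg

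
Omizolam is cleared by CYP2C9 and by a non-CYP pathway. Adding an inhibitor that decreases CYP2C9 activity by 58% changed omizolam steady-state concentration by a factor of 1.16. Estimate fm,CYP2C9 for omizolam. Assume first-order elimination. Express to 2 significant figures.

0.24

Call the CYP2C9 fraction fm. After the interaction, CL_new/CL_old = fm × 0.42 + (1 − fm).
Steady-state concentration ratio = 1 / (new CL fraction), so new CL fraction = 1 / 1.16 = 0.8621.
fm × 0.42 + 1 − fm = 0.8621  ⇒  fm × (0.42 − 1) = −0.1379  ⇒  fm = 0.24.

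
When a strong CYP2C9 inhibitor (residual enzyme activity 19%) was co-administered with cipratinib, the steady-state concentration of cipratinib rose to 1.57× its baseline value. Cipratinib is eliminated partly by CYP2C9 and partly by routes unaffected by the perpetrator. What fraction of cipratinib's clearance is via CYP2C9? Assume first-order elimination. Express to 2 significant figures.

0.45

Write x for the fraction cleared via CYP2C9. The observed steady-state concentration change means clearance fell to 1/1.57 = 0.6369 of baseline.
Setting x·0.19 + (1 − x) = 0.6369 and solving: x = (0.6369 − 1)/(0.19 − 1) = 0.45.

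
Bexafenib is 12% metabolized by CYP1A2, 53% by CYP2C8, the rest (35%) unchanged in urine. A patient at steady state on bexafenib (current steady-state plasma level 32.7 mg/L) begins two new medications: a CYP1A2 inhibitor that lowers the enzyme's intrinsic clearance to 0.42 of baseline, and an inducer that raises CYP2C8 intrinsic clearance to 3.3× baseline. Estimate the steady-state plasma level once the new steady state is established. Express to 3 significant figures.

15.2 mg/L

The CYP1A2 pathway (12% of clearance) drops to 0.42× activity: 0.12 × 0.42 = 0.0504.
The CYP2C8 pathway (53% of clearance) is boosted to 3.3× activity: 0.53 × 3.3 = 1.749.
Non-CYP routes (35%) are unchanged.
CL_new/CL_old = 0.0504 + 1.749 + 0.35 = 2.1494.
New steady-state plasma level = 32.7 / 2.1494 = 15.2 mg/L (concentration scales inversely with clearance).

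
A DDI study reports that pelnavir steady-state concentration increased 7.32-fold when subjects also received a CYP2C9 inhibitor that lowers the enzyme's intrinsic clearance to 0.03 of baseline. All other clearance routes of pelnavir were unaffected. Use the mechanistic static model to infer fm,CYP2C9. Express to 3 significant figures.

Write x for the fraction cleared via CYP2C9. The observed steady-state concentration change means clearance fell to 1/7.32 = 0.1366 of baseline.
Only the CYP2C9 route changed, so 0.1366 = x·0.03 + (1 − x), giving x = 0.890.

0.890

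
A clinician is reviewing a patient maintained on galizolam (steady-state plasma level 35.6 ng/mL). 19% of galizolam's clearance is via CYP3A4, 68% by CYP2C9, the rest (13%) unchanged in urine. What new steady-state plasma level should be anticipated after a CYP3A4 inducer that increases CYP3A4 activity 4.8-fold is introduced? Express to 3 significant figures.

CYP3A4: 0.19 × 4.8 = 0.912
CYP2C9: 0.68 (unchanged)
Other: 0.13 (unchanged)
CL_new/CL_old = 0.912 + 0.68 + 0.13 = 1.722.
New steady-state plasma level = baseline ÷ relative clearance = 35.6 / 1.722 = 20.7 ng/mL.

20.7 ng/mL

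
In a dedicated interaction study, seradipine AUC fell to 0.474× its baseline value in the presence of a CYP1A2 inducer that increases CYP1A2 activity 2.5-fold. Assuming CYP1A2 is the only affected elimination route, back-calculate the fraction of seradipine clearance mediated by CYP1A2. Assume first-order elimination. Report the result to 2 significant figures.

0.74

CL'/CL = 1 / 0.474 = 2.11
2.5·fm + (1 − fm) = 2.11
fm = (2.11 − 1) / (2.5 − 1) = 0.74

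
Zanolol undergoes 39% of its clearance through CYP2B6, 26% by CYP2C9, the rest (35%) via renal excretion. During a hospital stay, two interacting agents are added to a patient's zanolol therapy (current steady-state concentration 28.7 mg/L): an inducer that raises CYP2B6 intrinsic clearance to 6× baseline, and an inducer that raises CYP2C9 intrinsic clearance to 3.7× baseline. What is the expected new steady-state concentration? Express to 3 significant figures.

7.86 mg/L

CYP2B6: 0.39 × 6 = 2.34
CYP2C9: 0.26 × 3.7 = 0.962
Other: 0.35 (unchanged)
New clearance relative to baseline: 2.34 + 0.962 + 0.35 = 3.652.
Dividing the baseline by the relative clearance: 28.7 / 3.652 = 7.86 mg/L.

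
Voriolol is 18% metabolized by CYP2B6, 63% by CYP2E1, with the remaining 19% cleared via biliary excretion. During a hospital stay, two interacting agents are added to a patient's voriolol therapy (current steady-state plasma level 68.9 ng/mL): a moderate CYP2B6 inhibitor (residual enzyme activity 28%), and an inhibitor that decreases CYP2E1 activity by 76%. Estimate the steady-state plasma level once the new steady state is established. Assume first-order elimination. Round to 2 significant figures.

1.8 × 10² ng/mL

The CYP2B6 pathway (18% of clearance) drops to 0.28× activity: 0.18 × 0.28 = 0.0504.
The CYP2E1 pathway (63% of clearance) falls to 0.24× activity: 0.63 × 0.24 = 0.1512.
The remaining 19% of clearance is unaffected.
New clearance relative to baseline: 0.0504 + 0.1512 + 0.19 = 0.3916.
Dividing the baseline by the relative clearance: 68.9 / 0.3916 = 1.8 × 10² ng/mL.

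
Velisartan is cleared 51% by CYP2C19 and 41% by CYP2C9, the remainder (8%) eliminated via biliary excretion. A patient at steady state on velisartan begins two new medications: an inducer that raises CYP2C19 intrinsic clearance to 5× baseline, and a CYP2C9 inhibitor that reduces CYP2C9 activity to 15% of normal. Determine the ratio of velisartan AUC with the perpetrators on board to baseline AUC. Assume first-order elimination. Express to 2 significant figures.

0.37

The CYP2C19 pathway (51% of clearance) is boosted to 5× activity: 0.51 × 5 = 2.55.
The CYP2C9 pathway (41% of clearance) is reduced to 0.15× activity: 0.41 × 0.15 = 0.0615.
Non-CYP routes (8%) are unchanged.
CL_new/CL_old = 2.55 + 0.0615 + 0.08 = 2.6915.
Net AUC ratio = 1 / 2.6915 = 0.37.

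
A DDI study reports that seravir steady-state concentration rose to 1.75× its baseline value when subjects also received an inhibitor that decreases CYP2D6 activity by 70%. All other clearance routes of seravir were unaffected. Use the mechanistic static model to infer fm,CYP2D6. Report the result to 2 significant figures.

CL'/CL = 1 / 1.75 = 0.5714
0.3·fm + (1 − fm) = 0.5714
fm = (0.5714 − 1) / (0.3 − 1) = 0.61

0.61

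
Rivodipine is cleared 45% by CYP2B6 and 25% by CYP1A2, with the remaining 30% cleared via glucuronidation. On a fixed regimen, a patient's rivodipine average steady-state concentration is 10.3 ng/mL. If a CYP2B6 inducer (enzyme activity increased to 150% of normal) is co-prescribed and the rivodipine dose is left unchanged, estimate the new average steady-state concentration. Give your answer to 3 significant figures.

8.41 ng/mL

CYP2B6: 0.45 × 1.5 = 0.675
CYP1A2: 0.25 (unchanged)
Other: 0.3 (unchanged)
New clearance relative to baseline: 0.675 + 0.25 + 0.3 = 1.225.
Average steady-state concentration ∝ 1/CL, so new value = 10.3 / 1.225 = 8.41 ng/mL.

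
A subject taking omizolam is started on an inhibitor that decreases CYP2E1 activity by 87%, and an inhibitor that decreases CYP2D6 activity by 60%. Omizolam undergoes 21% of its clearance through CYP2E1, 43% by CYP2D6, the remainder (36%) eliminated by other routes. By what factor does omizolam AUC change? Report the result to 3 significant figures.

CYP2E1: 0.21 × 0.13 = 0.0273
CYP2D6: 0.43 × 0.4 = 0.172
Other: 0.36 (unchanged)
CL_new/CL_old = 0.0273 + 0.172 + 0.36 = 0.5593.
Because AUC varies inversely with clearance, the combined effect is 1 / 0.5593 = 1.79.

1.79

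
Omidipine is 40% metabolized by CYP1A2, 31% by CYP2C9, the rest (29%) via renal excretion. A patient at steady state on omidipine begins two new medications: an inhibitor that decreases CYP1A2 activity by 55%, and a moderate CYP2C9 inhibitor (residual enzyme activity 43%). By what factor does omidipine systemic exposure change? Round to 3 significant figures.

1.66

The CYP1A2 pathway (40% of clearance) drops to 0.45× activity: 0.4 × 0.45 = 0.18.
The CYP2C9 pathway (31% of clearance) falls to 0.43× activity: 0.31 × 0.43 = 0.1333.
The remaining 29% of clearance is unaffected.
New clearance relative to baseline: 0.18 + 0.1333 + 0.29 = 0.6033.
Net systemic exposure ratio = 1 / 0.6033 = 1.66.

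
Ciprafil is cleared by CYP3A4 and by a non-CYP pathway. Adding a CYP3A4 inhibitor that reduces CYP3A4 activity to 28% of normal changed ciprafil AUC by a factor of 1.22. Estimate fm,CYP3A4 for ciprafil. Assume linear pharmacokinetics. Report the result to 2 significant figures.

Call the CYP3A4 fraction fm. After the interaction, CL_new/CL_old = fm × 0.28 + (1 − fm).
AUC ratio = 1 / (new CL fraction), so new CL fraction = 1 / 1.22 = 0.8197.
fm × 0.28 + 1 − fm = 0.8197  ⇒  fm × (0.28 − 1) = −0.1803  ⇒  fm = 0.25.

0.25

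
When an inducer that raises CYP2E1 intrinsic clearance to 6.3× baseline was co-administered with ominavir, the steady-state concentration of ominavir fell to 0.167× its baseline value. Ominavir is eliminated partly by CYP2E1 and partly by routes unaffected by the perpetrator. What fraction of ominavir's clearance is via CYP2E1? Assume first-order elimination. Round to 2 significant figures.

Let fm be the CYP2E1 fraction. New clearance relative to baseline = fm × 6.3 + (1 − fm).
Steady-state concentration ratio = 1 / (new CL fraction), so new CL fraction = 1 / 0.167 = 5.988.
fm × 6.3 + 1 − fm = 5.988  ⇒  fm × (6.3 − 1) = 4.988  ⇒  fm = 0.94.

0.94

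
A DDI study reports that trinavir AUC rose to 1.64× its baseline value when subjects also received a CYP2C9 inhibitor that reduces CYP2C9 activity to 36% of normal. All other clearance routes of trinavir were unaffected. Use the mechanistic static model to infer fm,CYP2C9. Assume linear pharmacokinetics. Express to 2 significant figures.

0.61

Call the CYP2C9 fraction fm. After the interaction, CL_new/CL_old = fm × 0.36 + (1 − fm).
AUC ratio = 1 / (new CL fraction), so new CL fraction = 1 / 1.64 = 0.6098.
fm × 0.36 + 1 − fm = 0.6098  ⇒  fm × (0.36 − 1) = −0.3902  ⇒  fm = 0.61.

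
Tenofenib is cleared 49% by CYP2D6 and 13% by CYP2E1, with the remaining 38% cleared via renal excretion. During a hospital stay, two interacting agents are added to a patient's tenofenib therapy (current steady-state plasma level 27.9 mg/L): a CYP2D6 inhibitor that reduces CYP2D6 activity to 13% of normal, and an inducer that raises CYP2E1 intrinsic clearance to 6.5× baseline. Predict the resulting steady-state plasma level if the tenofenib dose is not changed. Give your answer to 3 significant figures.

The CYP2D6 pathway (49% of clearance) falls to 0.13× activity: 0.49 × 0.13 = 0.0637.
The CYP2E1 pathway (13% of clearance) rises to 6.5× activity: 0.13 × 6.5 = 0.845.
The remaining 38% of clearance is unaffected.
Relative clearance = 0.0637 + 0.845 + 0.38 = 1.2887.
Steady-state plasma level ∝ 1/CL: new value = 27.9 / 1.2887 = 21.6 mg/L.

21.6 mg/L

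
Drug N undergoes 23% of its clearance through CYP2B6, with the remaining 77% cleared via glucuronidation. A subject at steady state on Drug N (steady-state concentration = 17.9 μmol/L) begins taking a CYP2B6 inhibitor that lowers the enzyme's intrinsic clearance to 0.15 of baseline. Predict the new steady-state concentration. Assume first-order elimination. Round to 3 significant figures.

22.2 μmol/L

The CYP2B6 pathway (23% of clearance) is reduced to 0.15× activity: 0.23 × 0.15 = 0.0345.
Non-CYP routes (77%) are unchanged.
New clearance relative to baseline: 0.0345 + 0.77 = 0.8045.
New steady-state concentration = baseline ÷ relative clearance = 17.9 / 0.8045 = 22.2 μmol/L.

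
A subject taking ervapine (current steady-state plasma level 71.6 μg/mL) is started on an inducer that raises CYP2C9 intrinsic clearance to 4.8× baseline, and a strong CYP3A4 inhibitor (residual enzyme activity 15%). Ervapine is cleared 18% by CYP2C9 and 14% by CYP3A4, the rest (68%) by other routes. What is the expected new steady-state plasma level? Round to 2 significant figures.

The CYP2C9 pathway (18% of clearance) rises to 4.8× activity: 0.18 × 4.8 = 0.864.
The CYP3A4 pathway (14% of clearance) drops to 0.15× activity: 0.14 × 0.15 = 0.021.
Non-CYP routes (68%) are unchanged.
Relative clearance = 0.864 + 0.021 + 0.68 = 1.565.
Dividing the baseline by the relative clearance: 71.6 / 1.565 = 46 μg/mL.

46 μg/mL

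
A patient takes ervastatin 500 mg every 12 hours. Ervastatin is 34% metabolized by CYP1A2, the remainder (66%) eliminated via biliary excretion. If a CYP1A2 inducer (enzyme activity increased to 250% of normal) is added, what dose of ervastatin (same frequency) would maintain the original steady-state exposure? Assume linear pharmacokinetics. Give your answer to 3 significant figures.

CYP1A2: 0.34 × 2.5 = 0.85
Other: 0.66 (unchanged)
CL_new/CL_old = 0.85 + 0.66 = 1.51.
Css,avg = (dose rate)/CL, so holding Css fixed requires dose ∝ CL: 500 × 1.51 = 755 mg.

755 mg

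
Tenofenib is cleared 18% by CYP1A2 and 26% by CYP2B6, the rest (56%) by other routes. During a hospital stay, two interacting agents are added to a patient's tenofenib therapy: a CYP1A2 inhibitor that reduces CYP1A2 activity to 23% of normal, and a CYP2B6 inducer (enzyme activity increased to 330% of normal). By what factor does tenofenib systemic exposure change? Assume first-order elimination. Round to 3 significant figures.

0.685

The CYP1A2 pathway (18% of clearance) falls to 0.23× activity: 0.18 × 0.23 = 0.0414.
The CYP2B6 pathway (26% of clearance) increases to 3.3× activity: 0.26 × 3.3 = 0.858.
Non-CYP routes (56%) are unchanged.
Relative clearance = 0.0414 + 0.858 + 0.56 = 1.4594.
Because systemic exposure varies inversely with clearance, the combined effect is 1 / 1.4594 = 0.685.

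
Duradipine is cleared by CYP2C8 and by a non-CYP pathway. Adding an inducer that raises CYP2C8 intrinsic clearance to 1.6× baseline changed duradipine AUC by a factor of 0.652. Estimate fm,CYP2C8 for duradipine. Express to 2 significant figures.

CL'/CL = 1 / 0.652 = 1.534
1.6·fm + (1 − fm) = 1.534
fm = (1.534 − 1) / (1.6 − 1) = 0.89

0.89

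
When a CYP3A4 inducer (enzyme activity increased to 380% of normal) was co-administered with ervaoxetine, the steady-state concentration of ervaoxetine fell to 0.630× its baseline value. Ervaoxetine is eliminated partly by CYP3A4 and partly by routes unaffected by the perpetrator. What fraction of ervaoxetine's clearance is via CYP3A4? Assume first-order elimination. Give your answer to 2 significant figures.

0.21

Write x for the fraction cleared via CYP3A4. The observed steady-state concentration change means clearance rose to 1/0.630 = 1.587 of baseline.
Setting x·3.8 + (1 − x) = 1.587 and solving: x = (1.587 − 1)/(3.8 − 1) = 0.21.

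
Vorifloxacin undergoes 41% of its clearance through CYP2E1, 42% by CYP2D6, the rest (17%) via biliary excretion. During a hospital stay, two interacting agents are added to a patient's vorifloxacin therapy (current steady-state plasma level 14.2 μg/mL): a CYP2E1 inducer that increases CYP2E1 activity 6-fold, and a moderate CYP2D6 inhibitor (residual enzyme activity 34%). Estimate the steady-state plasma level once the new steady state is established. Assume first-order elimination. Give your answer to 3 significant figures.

The CYP2E1 pathway (41% of clearance) is boosted to 6× activity: 0.41 × 6 = 2.46.
The CYP2D6 pathway (42% of clearance) is reduced to 0.34× activity: 0.42 × 0.34 = 0.1428.
The remaining 17% of clearance is unaffected.
Relative clearance = 2.46 + 0.1428 + 0.17 = 2.7728.
Dividing the baseline by the relative clearance: 14.2 / 2.7728 = 5.12 μg/mL.

5.12 μg/mL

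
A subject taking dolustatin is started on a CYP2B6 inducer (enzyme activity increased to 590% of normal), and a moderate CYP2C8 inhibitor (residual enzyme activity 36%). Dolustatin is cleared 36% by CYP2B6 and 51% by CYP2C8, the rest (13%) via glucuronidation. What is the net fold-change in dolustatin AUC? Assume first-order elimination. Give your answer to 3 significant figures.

0.410

CYP2B6: 0.36 × 5.9 = 2.124
CYP2C8: 0.51 × 0.36 = 0.1836
Other: 0.13 (unchanged)
Relative clearance = 2.124 + 0.1836 + 0.13 = 2.4376.
Because AUC varies inversely with clearance, the combined effect is 1 / 2.4376 = 0.410.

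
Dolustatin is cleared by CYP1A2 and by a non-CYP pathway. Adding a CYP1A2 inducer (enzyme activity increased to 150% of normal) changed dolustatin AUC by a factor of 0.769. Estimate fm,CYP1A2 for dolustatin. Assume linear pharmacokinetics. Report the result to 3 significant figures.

0.601

Write x for the fraction cleared via CYP1A2. The observed AUC change means clearance rose to 1/0.769 = 1.3 of baseline.
Only the CYP1A2 route changed, so 1.3 = x·1.5 + (1 − x), giving x = 0.601.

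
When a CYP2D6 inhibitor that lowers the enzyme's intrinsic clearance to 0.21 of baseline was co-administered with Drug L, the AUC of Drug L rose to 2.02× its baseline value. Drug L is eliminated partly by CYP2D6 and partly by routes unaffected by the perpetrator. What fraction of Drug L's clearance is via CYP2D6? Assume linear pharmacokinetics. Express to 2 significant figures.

0.64

CL'/CL = 1 / 2.02 = 0.495
0.21·fm + (1 − fm) = 0.495
fm = (0.495 − 1) / (0.21 − 1) = 0.64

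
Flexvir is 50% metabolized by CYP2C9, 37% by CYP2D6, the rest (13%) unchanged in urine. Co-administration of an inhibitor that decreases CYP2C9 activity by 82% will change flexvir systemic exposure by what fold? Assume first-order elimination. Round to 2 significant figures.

The CYP2C9 pathway (50% of clearance) is reduced to 0.18× activity: 0.5 × 0.18 = 0.09.
CYP2D6 (37%) and the residual 13% are unaffected.
Relative clearance = 0.09 + 0.37 + 0.13 = 0.59.
Systemic exposure ratio = CL_old/CL_new = 1 / 0.59 = 1.7.

1.7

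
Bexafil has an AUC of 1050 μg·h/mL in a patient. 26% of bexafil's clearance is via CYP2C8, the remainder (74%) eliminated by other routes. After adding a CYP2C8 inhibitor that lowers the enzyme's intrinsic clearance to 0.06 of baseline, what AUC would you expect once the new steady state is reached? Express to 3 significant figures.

1.39 × 10³ μg·h/mL

CYP2C8: 0.26 × 0.06 = 0.0156
Other: 0.74 (unchanged)
CL_new/CL_old = 0.0156 + 0.74 = 0.7556.
AUC ∝ 1/CL, so new value = 1050 / 0.7556 = 1.39 × 10³ μg·h/mL.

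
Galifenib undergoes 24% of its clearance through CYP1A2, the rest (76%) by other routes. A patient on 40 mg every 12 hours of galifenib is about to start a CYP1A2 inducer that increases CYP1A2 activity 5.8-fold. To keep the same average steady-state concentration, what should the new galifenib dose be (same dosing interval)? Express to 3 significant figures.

CYP1A2: 0.24 × 5.8 = 1.392
Other: 0.76 (unchanged)
Relative clearance = 1.392 + 0.76 = 2.152.
Css,avg = (dose rate)/CL, so holding Css fixed requires dose ∝ CL: 40 × 2.152 = 86.1 mg.

86.1 mg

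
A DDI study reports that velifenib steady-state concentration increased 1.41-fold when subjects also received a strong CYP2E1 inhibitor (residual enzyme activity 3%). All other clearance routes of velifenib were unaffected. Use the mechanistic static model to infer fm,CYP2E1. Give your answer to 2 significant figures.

Call the CYP2E1 fraction fm. After the interaction, CL_new/CL_old = fm × 0.03 + (1 − fm).
Steady-state concentration ratio = 1 / (new CL fraction), so new CL fraction = 1 / 1.41 = 0.7092.
fm × 0.03 + 1 − fm = 0.7092  ⇒  fm × (0.03 − 1) = −0.2908  ⇒  fm = 0.30.

0.30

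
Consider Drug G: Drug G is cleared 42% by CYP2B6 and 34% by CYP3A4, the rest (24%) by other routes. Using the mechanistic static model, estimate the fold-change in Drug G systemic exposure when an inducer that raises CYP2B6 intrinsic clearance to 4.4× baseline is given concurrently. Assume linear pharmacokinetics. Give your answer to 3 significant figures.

CYP2B6: 0.42 × 4.4 = 1.848
CYP3A4: 0.34 (unchanged)
Other: 0.24 (unchanged)
CL_new/CL_old = 1.848 + 0.34 + 0.24 = 2.428.
Systemic exposure ratio = CL_old/CL_new = 1 / 2.428 = 0.412.

0.412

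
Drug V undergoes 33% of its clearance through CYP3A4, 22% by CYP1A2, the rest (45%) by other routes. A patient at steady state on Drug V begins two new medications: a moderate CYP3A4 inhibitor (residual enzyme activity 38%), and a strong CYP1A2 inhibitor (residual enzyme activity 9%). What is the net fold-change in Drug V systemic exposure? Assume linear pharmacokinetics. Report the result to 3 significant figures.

The CYP3A4 pathway (33% of clearance) drops to 0.38× activity: 0.33 × 0.38 = 0.1254.
The CYP1A2 pathway (22% of clearance) falls to 0.09× activity: 0.22 × 0.09 = 0.0198.
Non-CYP routes (45%) are unchanged.
CL_new/CL_old = 0.1254 + 0.0198 + 0.45 = 0.5952.
Because systemic exposure varies inversely with clearance, the combined effect is 1 / 0.5952 = 1.68.

1.68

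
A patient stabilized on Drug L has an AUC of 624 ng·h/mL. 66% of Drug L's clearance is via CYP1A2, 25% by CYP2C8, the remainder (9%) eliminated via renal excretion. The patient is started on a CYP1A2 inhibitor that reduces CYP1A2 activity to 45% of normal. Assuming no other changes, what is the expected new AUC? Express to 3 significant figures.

980 ng·h/mL

CYP1A2: 0.66 × 0.45 = 0.297
CYP2C8: 0.25 (unchanged)
Other: 0.09 (unchanged)
New clearance relative to baseline: 0.297 + 0.25 + 0.09 = 0.637.
AUC ∝ 1/CL, so new value = 624 / 0.637 = 980 ng·h/mL.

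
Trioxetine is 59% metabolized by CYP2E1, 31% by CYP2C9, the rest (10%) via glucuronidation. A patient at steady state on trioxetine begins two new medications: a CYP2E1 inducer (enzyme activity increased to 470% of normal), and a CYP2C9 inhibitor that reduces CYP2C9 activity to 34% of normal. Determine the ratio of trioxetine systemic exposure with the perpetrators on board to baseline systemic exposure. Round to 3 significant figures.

0.336

CYP2E1: 0.59 × 4.7 = 2.773
CYP2C9: 0.31 × 0.34 = 0.1054
Other: 0.1 (unchanged)
New clearance relative to baseline: 2.773 + 0.1054 + 0.1 = 2.9784.
Net systemic exposure ratio = 1 / 2.9784 = 0.336.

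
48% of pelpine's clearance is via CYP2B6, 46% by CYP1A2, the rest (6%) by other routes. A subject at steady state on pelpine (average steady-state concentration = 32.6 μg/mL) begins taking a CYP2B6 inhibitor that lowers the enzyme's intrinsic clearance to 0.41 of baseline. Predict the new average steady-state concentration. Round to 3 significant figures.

The CYP2B6 pathway (48% of clearance) falls to 0.41× activity: 0.48 × 0.41 = 0.1968.
CYP1A2 (46%) and the residual 6% are unaffected.
Relative clearance = 0.1968 + 0.46 + 0.06 = 0.7168.
New average steady-state concentration = baseline ÷ relative clearance = 32.6 / 0.7168 = 45.5 μg/mL.

45.5 μg/mL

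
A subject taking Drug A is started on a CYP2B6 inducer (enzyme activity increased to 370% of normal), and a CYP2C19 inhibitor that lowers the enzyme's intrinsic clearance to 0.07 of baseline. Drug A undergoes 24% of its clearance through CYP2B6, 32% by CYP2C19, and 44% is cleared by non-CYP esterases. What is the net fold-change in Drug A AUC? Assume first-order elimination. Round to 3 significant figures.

0.741

CYP2B6: 0.24 × 3.7 = 0.888
CYP2C19: 0.32 × 0.07 = 0.0224
Other: 0.44 (unchanged)
New clearance relative to baseline: 0.888 + 0.0224 + 0.44 = 1.3504.
Because AUC varies inversely with clearance, the combined effect is 1 / 1.3504 = 0.741.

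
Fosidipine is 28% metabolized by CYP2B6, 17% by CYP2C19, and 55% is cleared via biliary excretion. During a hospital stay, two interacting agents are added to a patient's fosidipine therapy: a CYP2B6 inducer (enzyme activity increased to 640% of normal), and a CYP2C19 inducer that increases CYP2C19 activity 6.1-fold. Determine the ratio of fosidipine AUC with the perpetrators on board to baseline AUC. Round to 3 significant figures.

0.296

The CYP2B6 pathway (28% of clearance) increases to 6.4× activity: 0.28 × 6.4 = 1.792.
The CYP2C19 pathway (17% of clearance) rises to 6.1× activity: 0.17 × 6.1 = 1.037.
Non-CYP routes (55%) are unchanged.
CL_new/CL_old = 1.792 + 1.037 + 0.55 = 3.379.
Net AUC ratio = 1 / 3.379 = 0.296.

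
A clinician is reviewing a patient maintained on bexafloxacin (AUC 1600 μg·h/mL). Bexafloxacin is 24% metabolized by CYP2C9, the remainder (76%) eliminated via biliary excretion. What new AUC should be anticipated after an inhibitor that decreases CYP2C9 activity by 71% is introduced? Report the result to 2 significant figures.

The CYP2C9 pathway (24% of clearance) is reduced to 0.29× activity: 0.24 × 0.29 = 0.0696.
Non-CYP routes (76%) are unchanged.
New clearance relative to baseline: 0.0696 + 0.76 = 0.8296.
With dosing unchanged, AUC scales as 1/CL: 1600 / 0.8296 = 1.9 × 10³ μg·h/mL.

1.9 × 10³ μg·h/mL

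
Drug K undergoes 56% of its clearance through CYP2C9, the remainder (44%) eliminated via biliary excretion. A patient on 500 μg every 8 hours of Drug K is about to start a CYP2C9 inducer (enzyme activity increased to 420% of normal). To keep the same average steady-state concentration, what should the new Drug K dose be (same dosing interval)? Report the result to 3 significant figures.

1.40 × 10³ μg

The CYP2C9 pathway (56% of clearance) is boosted to 4.2× activity: 0.56 × 4.2 = 2.352.
The remaining 44% of clearance is unaffected.
Relative clearance = 2.352 + 0.44 = 2.792.
Css,avg = (dose rate)/CL, so holding Css fixed requires dose ∝ CL: 500 × 2.792 = 1.40 × 10³ μg.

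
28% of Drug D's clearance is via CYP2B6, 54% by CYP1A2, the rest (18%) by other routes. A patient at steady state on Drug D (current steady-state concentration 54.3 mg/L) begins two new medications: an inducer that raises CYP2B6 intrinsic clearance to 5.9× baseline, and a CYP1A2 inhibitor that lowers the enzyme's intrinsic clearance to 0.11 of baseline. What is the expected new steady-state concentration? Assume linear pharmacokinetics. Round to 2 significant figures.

29 mg/L

CYP2B6: 0.28 × 5.9 = 1.652
CYP1A2: 0.54 × 0.11 = 0.0594
Other: 0.18 (unchanged)
New clearance relative to baseline: 1.652 + 0.0594 + 0.18 = 1.8914.
New steady-state concentration = 54.3 / 1.8914 = 29 mg/L (concentration scales inversely with clearance).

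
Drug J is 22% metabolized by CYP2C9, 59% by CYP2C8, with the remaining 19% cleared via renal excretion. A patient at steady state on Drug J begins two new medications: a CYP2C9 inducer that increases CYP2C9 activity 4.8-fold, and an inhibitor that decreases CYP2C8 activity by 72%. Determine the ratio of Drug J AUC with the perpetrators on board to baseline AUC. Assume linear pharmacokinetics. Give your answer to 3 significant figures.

0.709

CYP2C9: 0.22 × 4.8 = 1.056
CYP2C8: 0.59 × 0.28 = 0.1652
Other: 0.19 (unchanged)
New clearance relative to baseline: 1.056 + 0.1652 + 0.19 = 1.4112.
Net AUC ratio = 1 / 1.4112 = 0.709.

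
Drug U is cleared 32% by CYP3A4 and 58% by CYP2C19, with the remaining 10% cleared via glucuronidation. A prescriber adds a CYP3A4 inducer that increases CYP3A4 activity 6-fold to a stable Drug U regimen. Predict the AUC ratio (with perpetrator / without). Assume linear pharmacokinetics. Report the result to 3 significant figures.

CYP3A4: 0.32 × 6 = 1.92
CYP2C19: 0.58 (unchanged)
Other: 0.1 (unchanged)
New clearance relative to baseline: 1.92 + 0.58 + 0.1 = 2.6.
AUC ratio = CL_old/CL_new = 1 / 2.6 = 0.385.

0.385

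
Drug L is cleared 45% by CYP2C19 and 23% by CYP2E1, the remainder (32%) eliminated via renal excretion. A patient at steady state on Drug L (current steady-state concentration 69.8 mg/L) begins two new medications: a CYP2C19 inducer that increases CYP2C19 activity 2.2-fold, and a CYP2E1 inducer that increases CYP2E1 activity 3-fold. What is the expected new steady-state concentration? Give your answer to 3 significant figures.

34.9 mg/L

CYP2C19: 0.45 × 2.2 = 0.99
CYP2E1: 0.23 × 3 = 0.69
Other: 0.32 (unchanged)
New clearance relative to baseline: 0.99 + 0.69 + 0.32 = 2.
New steady-state concentration = 69.8 / 2 = 34.9 mg/L (concentration scales inversely with clearance).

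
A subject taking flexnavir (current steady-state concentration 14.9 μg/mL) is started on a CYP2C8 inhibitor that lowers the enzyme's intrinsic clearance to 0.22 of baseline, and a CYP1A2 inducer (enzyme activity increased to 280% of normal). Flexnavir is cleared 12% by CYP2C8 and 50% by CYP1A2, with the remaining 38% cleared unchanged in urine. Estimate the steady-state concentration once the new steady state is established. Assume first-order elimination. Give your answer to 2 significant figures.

CYP2C8: 0.12 × 0.22 = 0.0264
CYP1A2: 0.5 × 2.8 = 1.4
Other: 0.38 (unchanged)
CL_new/CL_old = 0.0264 + 1.4 + 0.38 = 1.8064.
Dividing the baseline by the relative clearance: 14.9 / 1.8064 = 8.2 μg/mL.

8.2 μg/mL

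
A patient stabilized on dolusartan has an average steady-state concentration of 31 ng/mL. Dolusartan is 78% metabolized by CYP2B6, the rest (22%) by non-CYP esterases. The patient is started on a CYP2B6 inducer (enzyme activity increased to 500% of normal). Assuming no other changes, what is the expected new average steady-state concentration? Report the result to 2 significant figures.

The CYP2B6 pathway (78% of clearance) is boosted to 5× activity: 0.78 × 5 = 3.9.
Non-CYP routes (22%) are unchanged.
Relative clearance = 3.9 + 0.22 = 4.12.
With dosing unchanged, average steady-state concentration scales as 1/CL: 31 / 4.12 = 7.5 ng/mL.

7.5 ng/mL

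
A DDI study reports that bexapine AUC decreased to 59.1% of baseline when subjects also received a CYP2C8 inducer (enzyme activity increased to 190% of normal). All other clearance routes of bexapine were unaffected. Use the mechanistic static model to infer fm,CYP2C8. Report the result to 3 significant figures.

Let fm be the CYP2C8 fraction. New clearance relative to baseline = fm × 1.9 + (1 − fm).
AUC ratio = 1 / (new CL fraction), so new CL fraction = 1 / 0.591 = 1.692.
fm × 1.9 + 1 − fm = 1.692  ⇒  fm × (1.9 − 1) = 0.692  ⇒  fm = 0.769.

0.769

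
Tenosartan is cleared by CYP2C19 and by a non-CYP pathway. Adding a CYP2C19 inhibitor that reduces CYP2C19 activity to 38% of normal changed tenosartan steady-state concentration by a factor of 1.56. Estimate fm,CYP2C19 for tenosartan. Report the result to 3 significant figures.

0.579

Write x for the fraction cleared via CYP2C19. The observed steady-state concentration change means clearance fell to 1/1.56 = 0.641 of baseline.
Setting x·0.38 + (1 − x) = 0.641 and solving: x = (0.641 − 1)/(0.38 − 1) = 0.579.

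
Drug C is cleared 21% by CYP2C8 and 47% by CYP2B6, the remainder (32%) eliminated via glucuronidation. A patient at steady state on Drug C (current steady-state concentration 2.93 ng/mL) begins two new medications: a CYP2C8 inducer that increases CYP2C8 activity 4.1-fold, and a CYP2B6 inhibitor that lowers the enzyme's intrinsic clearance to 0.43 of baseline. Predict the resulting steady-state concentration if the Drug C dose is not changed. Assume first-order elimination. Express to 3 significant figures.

2.12 ng/mL

CYP2C8: 0.21 × 4.1 = 0.861
CYP2B6: 0.47 × 0.43 = 0.2021
Other: 0.32 (unchanged)
New clearance relative to baseline: 0.861 + 0.2021 + 0.32 = 1.3831.
New steady-state concentration = 2.93 / 1.3831 = 2.12 ng/mL (concentration scales inversely with clearance).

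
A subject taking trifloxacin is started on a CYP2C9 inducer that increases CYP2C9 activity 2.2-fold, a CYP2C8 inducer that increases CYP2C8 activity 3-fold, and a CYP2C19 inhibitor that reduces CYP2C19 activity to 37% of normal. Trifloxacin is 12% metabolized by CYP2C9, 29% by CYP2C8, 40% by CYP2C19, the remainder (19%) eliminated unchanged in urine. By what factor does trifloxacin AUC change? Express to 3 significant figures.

0.679

The CYP2C9 pathway (12% of clearance) rises to 2.2× activity: 0.12 × 2.2 = 0.264.
The CYP2C8 pathway (29% of clearance) increases to 3× activity: 0.29 × 3 = 0.87.
The CYP2C19 pathway (40% of clearance) falls to 0.37× activity: 0.4 × 0.37 = 0.148.
Non-CYP routes (19%) are unchanged.
Relative clearance = 0.264 + 0.87 + 0.148 + 0.19 = 1.472.
AUC ∝ 1/CL: fold-change = 1 / 1.472 = 0.679.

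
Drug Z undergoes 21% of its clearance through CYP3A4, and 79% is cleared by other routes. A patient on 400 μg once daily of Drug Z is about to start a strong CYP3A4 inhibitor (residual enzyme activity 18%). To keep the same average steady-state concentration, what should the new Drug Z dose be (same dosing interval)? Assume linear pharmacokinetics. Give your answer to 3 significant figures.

331 μg

The CYP3A4 pathway (21% of clearance) is reduced to 0.18× activity: 0.21 × 0.18 = 0.0378.
The remaining 79% of clearance is unaffected.
CL_new/CL_old = 0.0378 + 0.79 = 0.8278.
To maintain the same steady-state level, dose must scale with clearance: new dose = 400 × 0.8278 = 331 μg.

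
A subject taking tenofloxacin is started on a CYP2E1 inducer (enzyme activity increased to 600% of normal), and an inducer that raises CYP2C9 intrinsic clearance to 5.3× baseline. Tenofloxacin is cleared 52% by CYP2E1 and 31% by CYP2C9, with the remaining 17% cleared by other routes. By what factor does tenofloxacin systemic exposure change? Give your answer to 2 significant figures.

0.20

The CYP2E1 pathway (52% of clearance) rises to 6× activity: 0.52 × 6 = 3.12.
The CYP2C9 pathway (31% of clearance) is boosted to 5.3× activity: 0.31 × 5.3 = 1.643.
Non-CYP routes (17%) are unchanged.
Relative clearance = 3.12 + 1.643 + 0.17 = 4.933.
Net systemic exposure ratio = 1 / 4.933 = 0.20.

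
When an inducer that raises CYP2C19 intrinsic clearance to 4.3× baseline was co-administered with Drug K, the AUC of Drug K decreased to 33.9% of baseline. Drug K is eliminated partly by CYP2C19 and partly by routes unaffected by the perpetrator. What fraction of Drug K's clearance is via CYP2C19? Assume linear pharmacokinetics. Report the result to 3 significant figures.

0.591

Let fm be the CYP2C19 fraction. New clearance relative to baseline = fm × 4.3 + (1 − fm).
AUC ratio = 1 / (new CL fraction), so new CL fraction = 1 / 0.339 = 2.95.
fm × 4.3 + 1 − fm = 2.95  ⇒  fm × (4.3 − 1) = 1.95  ⇒  fm = 0.591.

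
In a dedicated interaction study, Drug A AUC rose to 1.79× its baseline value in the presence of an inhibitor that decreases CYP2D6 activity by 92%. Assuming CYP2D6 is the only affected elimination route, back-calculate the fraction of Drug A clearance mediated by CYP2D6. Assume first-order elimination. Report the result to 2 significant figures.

CL'/CL = 1 / 1.79 = 0.5587
0.08·fm + (1 − fm) = 0.5587
fm = (0.5587 − 1) / (0.08 − 1) = 0.48

0.48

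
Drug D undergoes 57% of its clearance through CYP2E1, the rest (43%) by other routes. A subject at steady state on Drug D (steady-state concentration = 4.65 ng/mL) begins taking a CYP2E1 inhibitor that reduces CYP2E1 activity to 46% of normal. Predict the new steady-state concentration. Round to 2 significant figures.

6.7 ng/mL

The CYP2E1 pathway (57% of clearance) drops to 0.46× activity: 0.57 × 0.46 = 0.2622.
The remaining 43% of clearance is unaffected.
New clearance relative to baseline: 0.2622 + 0.43 = 0.6922.
New steady-state concentration = baseline ÷ relative clearance = 4.65 / 0.6922 = 6.7 ng/mL.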